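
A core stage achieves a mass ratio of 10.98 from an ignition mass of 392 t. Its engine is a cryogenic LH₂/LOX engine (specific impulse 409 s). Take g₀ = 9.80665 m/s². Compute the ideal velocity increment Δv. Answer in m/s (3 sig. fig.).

v_e = Isp · g₀ = 409 × 9.80665 = 4010.9 m/s.
Rocket equation: Δv = v_e · ln(10.98) = 4010.9 × 2.3961 ≈ 9610.5 m/s.

Δv ≈ 9610 m/s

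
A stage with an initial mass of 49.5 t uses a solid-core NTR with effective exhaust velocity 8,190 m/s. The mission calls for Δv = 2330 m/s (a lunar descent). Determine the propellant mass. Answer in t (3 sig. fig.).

propellant mass ≈ 12.3 t

From the ideal rocket equation, m₀/m_f = exp(Δv / v_e) = exp(2330 / 8190.0) = exp(0.2845) = 1.3291.
m_f = 49.5 / 1.3291 = 37.2432 t, so propellant = m₀ − m_f = 49.5 − 37.2432 = 12.2568 t.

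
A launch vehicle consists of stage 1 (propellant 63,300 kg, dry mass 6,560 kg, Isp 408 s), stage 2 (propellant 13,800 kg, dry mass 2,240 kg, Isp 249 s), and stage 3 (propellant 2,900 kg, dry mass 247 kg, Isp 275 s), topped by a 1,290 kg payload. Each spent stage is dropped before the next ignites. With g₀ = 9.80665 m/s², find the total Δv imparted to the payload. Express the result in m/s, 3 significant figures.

Δv ≈ 10400 m/s

Ignition mass of stage 1 = 63,300+6,560 + 13,800+2,240 + 2,900+247 + 1,290 = 90,337 kg.
Stage 1: m₀ = 90,337 kg, m_f = 90,337 − 63,300 = 27,037 kg; Δv = 408×9.80665×ln(3.341) = 4001.1×1.2063 ≈ 4827 m/s.
Stage 2: m₀ = 20,477 kg, m_f = 20,477 − 13,800 = 6,677 kg; Δv = 249×9.80665×ln(3.067) = 2441.9×1.1206 ≈ 2736 m/s.
Stage 3: m₀ = 4,437 kg, m_f = 4,437 − 2,900 = 1,537 kg; Δv = 275×9.80665×ln(2.887) = 2696.8×1.0601 ≈ 2859 m/s.
Total Δv = 4827 + 2736 + 2859 = 10422 m/s.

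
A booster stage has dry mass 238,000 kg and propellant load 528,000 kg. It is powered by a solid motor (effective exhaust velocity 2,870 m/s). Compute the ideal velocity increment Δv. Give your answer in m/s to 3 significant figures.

Δv ≈ 3350 m/s

m₀ = m_dry + m_prop = 238,000 + 528,000 = 766,000 kg.
Δv = v_e · ln(m₀/m_f) = 2870.0 × ln(3.218) = 2870.0 × 1.1689 ≈ 3354.8 m/s.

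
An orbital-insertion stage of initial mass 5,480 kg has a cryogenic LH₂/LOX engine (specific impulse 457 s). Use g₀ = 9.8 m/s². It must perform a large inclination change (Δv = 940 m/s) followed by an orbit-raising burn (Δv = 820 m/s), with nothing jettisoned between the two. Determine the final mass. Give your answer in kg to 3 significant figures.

v_e = Isp · g₀ = 457 × 9.8 = 4478.6 m/s.
After the first burn: m = 5480 × exp(−940/4478.6) = 5480 × 0.81068 = 4,442.53 kg.
After the second burn: m = 4,442.53 × exp(−820/4478.6) = 4,442.53 × 0.83269 = 3,699.25 kg.

final mass ≈ 3700 kg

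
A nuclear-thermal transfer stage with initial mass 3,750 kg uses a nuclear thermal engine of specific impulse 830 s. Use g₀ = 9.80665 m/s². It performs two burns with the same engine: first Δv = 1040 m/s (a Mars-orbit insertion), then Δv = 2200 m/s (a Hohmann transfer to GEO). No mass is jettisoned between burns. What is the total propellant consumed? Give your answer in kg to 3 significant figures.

v_e = Isp · g₀ = 830 × 9.80665 = 8139.5 m/s.
After the first burn: m = 3750 × exp(−1040/8139.5) = 3750 × 0.88005 = 3,300.19 kg.
After the second burn: m = 3,300.19 × exp(−2200/8139.5) = 3,300.19 × 0.76316 = 2,518.57 kg.
Total propellant = m₀ − m_final = 3750 − 2,518.57 = 1,231.43 kg.

total propellant consumed ≈ 1230 kg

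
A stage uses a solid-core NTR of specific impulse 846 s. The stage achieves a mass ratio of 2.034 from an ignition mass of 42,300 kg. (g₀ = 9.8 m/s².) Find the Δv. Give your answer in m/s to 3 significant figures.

Δv ≈ 5890 m/s

v_e = Isp · g₀ = 846 × 9.8 = 8290.8 m/s.
Δv = v_e · ln(2.034) = 8290.8 × 0.7100 ≈ 5886.5 m/s.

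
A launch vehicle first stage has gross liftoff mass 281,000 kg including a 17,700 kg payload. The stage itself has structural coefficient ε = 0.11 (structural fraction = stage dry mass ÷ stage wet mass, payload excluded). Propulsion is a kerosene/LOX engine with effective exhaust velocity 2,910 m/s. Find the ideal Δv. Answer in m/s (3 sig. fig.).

Δv ≈ 5220 m/s

Stage wet mass = m₀ − payload = 281,000 − 17,700 = 263,300 kg.
Stage dry mass = ε × stage wet mass = 0.11 × 263,300 = 28,963 kg.
Burnout mass m_f = stage dry + payload = 28,963 + 17,700 = 46,663 kg.
From the ideal rocket equation, Δv = v_e · ln(281,000/46,663) = 2910.0 × ln(6.022) = 2910.0 × 1.7954 ≈ 5225 m/s.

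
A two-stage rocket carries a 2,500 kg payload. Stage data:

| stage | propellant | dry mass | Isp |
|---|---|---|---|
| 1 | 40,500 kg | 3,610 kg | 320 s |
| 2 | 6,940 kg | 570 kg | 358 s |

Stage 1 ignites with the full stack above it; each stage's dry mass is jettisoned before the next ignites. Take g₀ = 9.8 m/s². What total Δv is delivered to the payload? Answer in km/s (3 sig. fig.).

Δv ≈ 8.47 km/s

Ignition mass of stage 1 = 40,500+3,610 + 6,940+570 + 2,500 = 54,120 kg.
Stage 1: m₀ = 54,120 kg, m_f = 54,120 − 40,500 = 13,620 kg; Δv = 320×9.8×ln(3.974) = 3136.0×1.3797 ≈ 4327 m/s.
Stage 2: m₀ = 10,010 kg, m_f = 10,010 − 6,940 = 3,070 kg; Δv = 358×9.8×ln(3.261) = 3508.4×1.1819 ≈ 4147 m/s.
Total Δv = 4327 + 4147 = 8474 m/s.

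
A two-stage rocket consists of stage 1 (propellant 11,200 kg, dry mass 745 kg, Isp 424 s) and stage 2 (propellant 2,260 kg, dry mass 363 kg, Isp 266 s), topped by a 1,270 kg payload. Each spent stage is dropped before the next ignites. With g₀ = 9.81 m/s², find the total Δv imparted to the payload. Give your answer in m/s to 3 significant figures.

Ignition mass of stage 1 = 11,200+745 + 2,260+363 + 1,270 = 15,838 kg.
Stage 1: m₀ = 15,838 kg, m_f = 15,838 − 11,200 = 4,638 kg; Δv = 424×9.81×ln(3.415) = 4159.4×1.2281 ≈ 5108 m/s.
Stage 2: m₀ = 3,893 kg, m_f = 3,893 − 2,260 = 1,633 kg; Δv = 266×9.81×ln(2.384) = 2609.5×0.8688 ≈ 2267 m/s.
Total Δv = 5108 + 2267 = 7375 m/s.

Δv ≈ 7380 m/s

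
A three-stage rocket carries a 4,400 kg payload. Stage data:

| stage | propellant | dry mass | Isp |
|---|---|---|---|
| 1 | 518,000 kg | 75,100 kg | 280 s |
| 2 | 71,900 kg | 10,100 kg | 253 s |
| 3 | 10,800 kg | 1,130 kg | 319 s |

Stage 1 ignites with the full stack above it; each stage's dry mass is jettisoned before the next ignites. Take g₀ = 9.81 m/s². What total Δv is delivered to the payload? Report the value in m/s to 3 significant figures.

Δv ≈ 10400 m/s

Ignition mass of stage 1 = 518,000+75,100 + 71,900+10,100 + 10,800+1,130 + 4,400 = 691,430 kg.
Stage 1: m₀ = 691,430 kg, m_f = 691,430 − 518,000 = 173,430 kg; Δv = 280×9.81×ln(3.987) = 2746.8×1.3830 ≈ 3799 m/s.
Stage 2: m₀ = 98,330 kg, m_f = 98,330 − 71,900 = 26,430 kg; Δv = 253×9.81×ln(3.72) = 2481.9×1.3138 ≈ 3261 m/s.
Stage 3: m₀ = 16,330 kg, m_f = 16,330 − 10,800 = 5,530 kg; Δv = 319×9.81×ln(2.953) = 3129.4×1.0828 ≈ 3389 m/s.
Total Δv = 3799 + 3261 + 3389 = 10449 m/s.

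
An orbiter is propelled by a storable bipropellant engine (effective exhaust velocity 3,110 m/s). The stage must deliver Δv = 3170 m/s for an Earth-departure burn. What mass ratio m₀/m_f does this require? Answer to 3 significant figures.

m₀/m_f = exp(Δv / v_e) = exp(3170 / 3110.0) = exp(1.0193) = 2.7712.

mass ratio ≈ 2.77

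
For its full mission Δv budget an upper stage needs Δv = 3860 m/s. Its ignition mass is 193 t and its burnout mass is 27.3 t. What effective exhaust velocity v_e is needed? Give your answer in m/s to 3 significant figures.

ln(m₀/m_f) = ln(193000/27300) = ln(7.07) = 1.9558.
Using Δv = v_e ln(m₀/m_f): v_e = Δv / ln(m₀/m_f) = 3860 / 1.9558 = 1973.6 m/s.

v_e ≈ 1970 m/s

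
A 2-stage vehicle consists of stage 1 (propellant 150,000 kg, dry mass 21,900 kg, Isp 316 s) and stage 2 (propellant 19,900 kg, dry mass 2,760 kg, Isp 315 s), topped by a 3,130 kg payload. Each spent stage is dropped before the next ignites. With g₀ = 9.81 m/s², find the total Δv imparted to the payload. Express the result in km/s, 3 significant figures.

Ignition mass of stage 1 = 150,000+21,900 + 19,900+2,760 + 3,130 = 197,690 kg.
Stage 1: m₀ = 197,690 kg, m_f = 197,690 − 150,000 = 47,690 kg; Δv = 316×9.81×ln(4.145) = 3100.0×1.4220 ≈ 4408 m/s.
Stage 2: m₀ = 25,790 kg, m_f = 25,790 − 19,900 = 5,890 kg; Δv = 315×9.81×ln(4.379) = 3090.2×1.4767 ≈ 4563 m/s.
Total Δv = 4408 + 4563 = 8971 m/s.

Δv ≈ 8.97 km/s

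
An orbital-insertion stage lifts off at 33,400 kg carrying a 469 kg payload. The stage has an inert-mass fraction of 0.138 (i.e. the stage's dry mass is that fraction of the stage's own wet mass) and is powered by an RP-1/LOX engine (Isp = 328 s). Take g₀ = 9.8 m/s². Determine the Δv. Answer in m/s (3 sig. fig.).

Stage wet mass = m₀ − payload = 33,400 − 469 = 32,931 kg.
Stage dry mass = ε × stage wet mass = 0.138 × 32,931 = 4,544.48 kg.
Burnout mass m_f = stage dry + payload = 4,544.48 + 469 = 5,013.48 kg.
v_e = Isp · g₀ = 328 × 9.8 = 3214.4 m/s.
Using Δv = v_e ln(m₀/m_f): Δv = v_e · ln(33,400/5,013.48) = 3214.4 × ln(6.662) = 3214.4 × 1.8964 ≈ 6096 m/s.

Δv ≈ 6100 m/s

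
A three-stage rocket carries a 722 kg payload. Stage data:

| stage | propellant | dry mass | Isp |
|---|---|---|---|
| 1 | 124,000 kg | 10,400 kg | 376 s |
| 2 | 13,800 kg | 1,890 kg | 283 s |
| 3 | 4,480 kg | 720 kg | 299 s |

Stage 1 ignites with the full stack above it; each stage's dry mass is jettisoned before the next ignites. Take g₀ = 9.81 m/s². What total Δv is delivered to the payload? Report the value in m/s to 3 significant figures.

Ignition mass of stage 1 = 124,000+10,400 + 13,800+1,890 + 4,480+720 + 722 = 156,012 kg.
Stage 1: m₀ = 156,012 kg, m_f = 156,012 − 124,000 = 32,012 kg; Δv = 376×9.81×ln(4.874) = 3688.6×1.5838 ≈ 5842 m/s.
Stage 2: m₀ = 21,612 kg, m_f = 21,612 − 13,800 = 7,812 kg; Δv = 283×9.81×ln(2.767) = 2776.2×1.0176 ≈ 2825 m/s.
Stage 3: m₀ = 5,922 kg, m_f = 5,922 − 4,480 = 1,442 kg; Δv = 299×9.81×ln(4.107) = 2933.2×1.4126 ≈ 4144 m/s.
Total Δv = 5842 + 2825 + 4144 = 12811 m/s.

Δv ≈ 12800 m/s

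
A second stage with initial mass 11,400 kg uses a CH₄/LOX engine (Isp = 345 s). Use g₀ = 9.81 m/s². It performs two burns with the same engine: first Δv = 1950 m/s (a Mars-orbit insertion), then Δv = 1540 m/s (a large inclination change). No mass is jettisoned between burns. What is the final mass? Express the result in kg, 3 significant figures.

final mass ≈ 4070 kg

v_e = Isp · g₀ = 345 × 9.81 = 3384.5 m/s.
After the first burn: m = 11400 × exp(−1950/3384.5) = 11400 × 0.56205 = 6,407.37 kg.
After the second burn: m = 6,407.37 × exp(−1540/3384.5) = 6,407.37 × 0.63443 = 4,065.03 kg.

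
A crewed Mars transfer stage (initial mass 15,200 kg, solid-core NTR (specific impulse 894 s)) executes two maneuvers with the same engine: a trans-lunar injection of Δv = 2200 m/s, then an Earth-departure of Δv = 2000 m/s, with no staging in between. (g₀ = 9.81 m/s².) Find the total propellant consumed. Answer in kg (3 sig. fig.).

total propellant consumed ≈ 5780 kg

v_e = Isp · g₀ = 894 × 9.81 = 8770.1 m/s.
After the first burn: m = 15200 × exp(−2200/8770.1) = 15200 × 0.77814 = 11,827.7 kg.
After the second burn: m = 11,827.7 × exp(−2000/8770.1) = 11,827.7 × 0.79609 = 9,415.91 kg.
Total propellant = m₀ − m_final = 15200 − 9,415.91 = 5,784.09 kg.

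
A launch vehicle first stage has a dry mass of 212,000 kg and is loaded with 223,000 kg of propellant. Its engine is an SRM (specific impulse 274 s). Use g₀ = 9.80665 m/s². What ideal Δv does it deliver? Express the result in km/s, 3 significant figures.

v_e = Isp · g₀ = 274 × 9.80665 = 2687.0 m/s.
m₀ = m_dry + m_prop = 212,000 + 223,000 = 435,000 kg.
From the ideal rocket equation, Δv = v_e · ln(m₀/m_f) = 2687.0 × ln(2.052) = 2687.0 × 0.7188 ≈ 1931.3 m/s.

Δv ≈ 1.93 km/s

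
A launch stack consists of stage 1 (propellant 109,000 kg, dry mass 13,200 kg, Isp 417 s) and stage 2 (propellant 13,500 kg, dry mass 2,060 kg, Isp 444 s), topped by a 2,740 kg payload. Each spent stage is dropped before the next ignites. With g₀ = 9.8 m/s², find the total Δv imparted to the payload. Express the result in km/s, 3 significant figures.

Δv ≈ 11.9 km/s

Ignition mass of stage 1 = 109,000+13,200 + 13,500+2,060 + 2,740 = 140,500 kg.
Stage 1: m₀ = 140,500 kg, m_f = 140,500 − 109,000 = 31,500 kg; Δv = 417×9.8×ln(4.46) = 4086.6×1.4952 ≈ 6110 m/s.
Stage 2: m₀ = 18,300 kg, m_f = 18,300 − 13,500 = 4,800 kg; Δv = 444×9.8×ln(3.812) = 4351.2×1.3383 ≈ 5823 m/s.
Total Δv = 6110 + 5823 = 11933 m/s.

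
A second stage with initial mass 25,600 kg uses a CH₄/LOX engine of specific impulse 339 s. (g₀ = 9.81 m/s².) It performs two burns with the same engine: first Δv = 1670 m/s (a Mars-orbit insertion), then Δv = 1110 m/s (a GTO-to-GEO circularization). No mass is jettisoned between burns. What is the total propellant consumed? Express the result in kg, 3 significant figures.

v_e = Isp · g₀ = 339 × 9.81 = 3325.6 m/s.
After the first burn: m = 25600 × exp(−1670/3325.6) = 25600 × 0.60522 = 15,493.6 kg.
After the second burn: m = 15,493.6 × exp(−1110/3325.6) = 15,493.6 × 0.71621 = 11,096.7 kg.
Total propellant = m₀ − m_final = 25600 − 11,096.7 = 14,503.3 kg.

total propellant consumed ≈ 14500 kg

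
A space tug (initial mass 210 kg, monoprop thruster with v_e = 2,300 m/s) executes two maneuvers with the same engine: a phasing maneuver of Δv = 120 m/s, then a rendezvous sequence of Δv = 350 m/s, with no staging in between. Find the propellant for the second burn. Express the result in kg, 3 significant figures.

propellant for the second burn ≈ 28.1 kg

After the first burn: m = 210 × exp(−120/2300.0) = 210 × 0.94916 = 199.324 kg.
After the second burn: m = 199.324 × exp(−350/2300.0) = 199.324 × 0.85884 = 171.187 kg.
Second-burn propellant = 199.324 − 171.187 = 28.137 kg.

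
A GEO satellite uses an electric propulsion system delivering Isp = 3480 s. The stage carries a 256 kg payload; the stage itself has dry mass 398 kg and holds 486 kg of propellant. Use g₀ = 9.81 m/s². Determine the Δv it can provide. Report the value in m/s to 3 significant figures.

Δv ≈ 19000 m/s

v_e = Isp · g₀ = 3480 × 9.81 = 34138.8 m/s.
m₀ = payload + dry + propellant = 256 + 398 + 486 = 1,140 kg.
m_f = payload + dry = 256 + 398 = 654 kg.
Δv = v_e · ln(m₀/m_f) = 34138.8 × ln(1.743) = 34138.8 × 0.5557 ≈ 18970.1 m/s.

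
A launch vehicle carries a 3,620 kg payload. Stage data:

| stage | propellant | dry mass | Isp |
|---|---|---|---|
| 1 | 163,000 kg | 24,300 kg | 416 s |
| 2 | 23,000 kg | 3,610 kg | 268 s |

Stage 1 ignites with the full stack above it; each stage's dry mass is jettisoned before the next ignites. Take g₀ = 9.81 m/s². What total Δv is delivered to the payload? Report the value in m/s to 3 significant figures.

Δv ≈ 9410 m/s

Ignition mass of stage 1 = 163,000+24,300 + 23,000+3,610 + 3,620 = 217,530 kg.
Stage 1: m₀ = 217,530 kg, m_f = 217,530 − 163,000 = 54,530 kg; Δv = 416×9.81×ln(3.989) = 4081.0×1.3836 ≈ 5646 m/s.
Stage 2: m₀ = 30,230 kg, m_f = 30,230 − 23,000 = 7,230 kg; Δv = 268×9.81×ln(4.181) = 2629.1×1.4306 ≈ 3761 m/s.
Total Δv = 5646 + 3761 = 9407 m/s.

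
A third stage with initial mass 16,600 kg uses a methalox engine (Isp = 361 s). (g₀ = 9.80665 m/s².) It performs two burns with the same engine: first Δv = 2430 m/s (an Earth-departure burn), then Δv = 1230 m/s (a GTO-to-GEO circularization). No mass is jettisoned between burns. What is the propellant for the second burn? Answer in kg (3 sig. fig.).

propellant for the second burn ≈ 2450 kg

v_e = Isp · g₀ = 361 × 9.80665 = 3540.2 m/s.
After the first burn: m = 16600 × exp(−2430/3540.2) = 16600 × 0.50338 = 8,356.11 kg.
After the second burn: m = 8,356.11 × exp(−1230/3540.2) = 8,356.11 × 0.70650 = 5,903.59 kg.
Second-burn propellant = 8,356.11 − 5,903.59 = 2,452.52 kg.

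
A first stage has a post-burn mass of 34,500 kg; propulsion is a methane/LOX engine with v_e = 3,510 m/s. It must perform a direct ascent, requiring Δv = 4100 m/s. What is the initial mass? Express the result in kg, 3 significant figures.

initial mass ≈ 111000 kg

Using Δv = v_e ln(m₀/m_f): m₀/m_f = exp(Δv / v_e) = exp(4100 / 3510.0) = exp(1.1681) = 3.2158.
m₀ = m_f × 3.2158 = 34,500 × 3.2158 = 110,945 kg.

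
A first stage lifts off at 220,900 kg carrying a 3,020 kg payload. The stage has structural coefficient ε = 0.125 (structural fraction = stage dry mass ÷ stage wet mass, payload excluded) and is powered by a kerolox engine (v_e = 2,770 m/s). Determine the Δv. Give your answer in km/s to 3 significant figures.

Δv ≈ 5.51 km/s

Stage wet mass = m₀ − payload = 220,900 − 3,020 = 217,880 kg.
Stage dry mass = ε × stage wet mass = 0.125 × 217,880 = 27,235 kg.
Burnout mass m_f = stage dry + payload = 27,235 + 3,020 = 30,255 kg.
Δv = v_e · ln(220,900/30,255) = 2770.0 × ln(7.301) = 2770.0 × 1.9880 ≈ 5507 m/s.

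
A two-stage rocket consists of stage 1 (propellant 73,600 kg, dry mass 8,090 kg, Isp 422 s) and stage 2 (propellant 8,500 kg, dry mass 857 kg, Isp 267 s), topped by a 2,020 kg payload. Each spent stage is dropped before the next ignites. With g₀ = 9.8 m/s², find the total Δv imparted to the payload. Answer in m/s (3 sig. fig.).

Δv ≈ 10100 m/s

Ignition mass of stage 1 = 73,600+8,090 + 8,500+857 + 2,020 = 93,067 kg.
Stage 1: m₀ = 93,067 kg, m_f = 93,067 − 73,600 = 19,467 kg; Δv = 422×9.8×ln(4.781) = 4135.6×1.5646 ≈ 6471 m/s.
Stage 2: m₀ = 11,377 kg, m_f = 11,377 − 8,500 = 2,877 kg; Δv = 267×9.8×ln(3.954) = 2616.6×1.3748 ≈ 3597 m/s.
Total Δv = 6471 + 3597 = 10068 m/s.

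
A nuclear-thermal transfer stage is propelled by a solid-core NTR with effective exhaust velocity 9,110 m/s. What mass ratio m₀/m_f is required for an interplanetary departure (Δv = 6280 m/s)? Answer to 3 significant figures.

mass ratio ≈ 1.99

m₀/m_f = exp(Δv / v_e) = exp(6280 / 9110.0) = exp(0.6894) = 1.9924.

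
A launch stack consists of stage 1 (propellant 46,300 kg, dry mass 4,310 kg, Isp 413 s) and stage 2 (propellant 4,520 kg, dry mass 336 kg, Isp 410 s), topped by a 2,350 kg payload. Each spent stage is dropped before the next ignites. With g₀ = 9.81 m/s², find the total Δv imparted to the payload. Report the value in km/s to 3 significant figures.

Δv ≈ 10.5 km/s

Ignition mass of stage 1 = 46,300+4,310 + 4,520+336 + 2,350 = 57,816 kg.
Stage 1: m₀ = 57,816 kg, m_f = 57,816 − 46,300 = 11,516 kg; Δv = 413×9.81×ln(5.02) = 4051.5×1.6135 ≈ 6537 m/s.
Stage 2: m₀ = 7,206 kg, m_f = 7,206 − 4,520 = 2,686 kg; Δv = 410×9.81×ln(2.683) = 4022.1×0.9869 ≈ 3969 m/s.
Total Δv = 6537 + 3969 = 10506 m/s.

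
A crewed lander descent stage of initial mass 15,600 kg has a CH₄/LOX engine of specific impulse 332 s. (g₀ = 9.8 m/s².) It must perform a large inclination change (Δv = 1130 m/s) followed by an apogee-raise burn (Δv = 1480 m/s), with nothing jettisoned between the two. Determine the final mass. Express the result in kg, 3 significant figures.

final mass ≈ 6990 kg

v_e = Isp · g₀ = 332 × 9.8 = 3253.6 m/s.
After the first burn: m = 15600 × exp(−1130/3253.6) = 15600 × 0.70659 = 11,022.8 kg.
After the second burn: m = 11,022.8 × exp(−1480/3253.6) = 11,022.8 × 0.63452 = 6,994.19 kg.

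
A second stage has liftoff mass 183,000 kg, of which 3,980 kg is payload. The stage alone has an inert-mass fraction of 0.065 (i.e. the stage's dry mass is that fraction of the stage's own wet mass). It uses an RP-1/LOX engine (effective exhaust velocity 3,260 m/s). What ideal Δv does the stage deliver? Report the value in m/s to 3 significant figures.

Δv ≈ 8020 m/s

Stage wet mass = m₀ − payload = 183,000 − 3,980 = 179,020 kg.
Stage dry mass = ε × stage wet mass = 0.065 × 179,020 = 11,636.3 kg.
Burnout mass m_f = stage dry + payload = 11,636.3 + 3,980 = 15,616.3 kg.
By the Tsiolkovsky rocket equation, Δv = v_e · ln(183,000/15,616.3) = 3260.0 × ln(11.72) = 3260.0 × 2.4612 ≈ 8023 m/s.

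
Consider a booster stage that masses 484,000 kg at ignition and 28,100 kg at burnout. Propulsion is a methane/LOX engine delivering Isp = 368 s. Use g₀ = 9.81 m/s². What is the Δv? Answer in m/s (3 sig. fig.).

Δv ≈ 10300 m/s

v_e = Isp · g₀ = 368 × 9.81 = 3610.1 m/s.
Using Δv = v_e ln(m₀/m_f): Δv = v_e · ln(m₀/m_f) = 3610.1 × ln(17.22) = 3610.1 × 2.8463 ≈ 10275.4 m/s.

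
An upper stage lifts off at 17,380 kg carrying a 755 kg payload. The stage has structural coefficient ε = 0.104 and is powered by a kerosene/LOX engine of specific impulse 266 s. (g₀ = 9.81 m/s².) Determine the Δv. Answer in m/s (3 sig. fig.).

Δv ≈ 5080 m/s

Stage wet mass = m₀ − payload = 17,380 − 755 = 16,625 kg.
Stage dry mass = ε × stage wet mass = 0.104 × 16,625 = 1,729 kg.
Burnout mass m_f = stage dry + payload = 1,729 + 755 = 2,484 kg.
v_e = Isp · g₀ = 266 × 9.81 = 2609.5 m/s.
From the ideal rocket equation, Δv = v_e · ln(17,380/2,484) = 2609.5 × ln(6.997) = 2609.5 × 1.9454 ≈ 5077 m/s.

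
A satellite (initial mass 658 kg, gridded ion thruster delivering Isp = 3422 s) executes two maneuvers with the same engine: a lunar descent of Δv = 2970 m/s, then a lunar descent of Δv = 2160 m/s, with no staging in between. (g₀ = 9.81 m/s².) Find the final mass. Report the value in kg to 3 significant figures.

final mass ≈ 565 kg

v_e = Isp · g₀ = 3422 × 9.81 = 33569.8 m/s.
After the first burn: m = 658 × exp(−2970/33569.8) = 658 × 0.91533 = 602.287 kg.
After the second burn: m = 602.287 × exp(−2160/33569.8) = 602.287 × 0.93768 = 564.752 kg.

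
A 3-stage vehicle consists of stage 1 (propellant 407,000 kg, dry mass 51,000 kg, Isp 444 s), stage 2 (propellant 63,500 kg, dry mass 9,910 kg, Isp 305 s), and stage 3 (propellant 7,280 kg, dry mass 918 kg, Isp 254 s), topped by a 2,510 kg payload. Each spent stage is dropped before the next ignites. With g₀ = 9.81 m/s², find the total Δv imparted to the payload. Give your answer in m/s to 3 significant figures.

Δv ≈ 13100 m/s

Ignition mass of stage 1 = 407,000+51,000 + 63,500+9,910 + 7,280+918 + 2,510 = 542,118 kg.
Stage 1: m₀ = 542,118 kg, m_f = 542,118 − 407,000 = 135,118 kg; Δv = 444×9.81×ln(4.012) = 4355.6×1.3893 ≈ 6051 m/s.
Stage 2: m₀ = 84,118 kg, m_f = 84,118 − 63,500 = 20,618 kg; Δv = 305×9.81×ln(4.08) = 2992.1×1.4061 ≈ 4207 m/s.
Stage 3: m₀ = 10,708 kg, m_f = 10,708 − 7,280 = 3,428 kg; Δv = 254×9.81×ln(3.124) = 2491.7×1.1390 ≈ 2838 m/s.
Total Δv = 6051 + 4207 + 2838 = 13096 m/s.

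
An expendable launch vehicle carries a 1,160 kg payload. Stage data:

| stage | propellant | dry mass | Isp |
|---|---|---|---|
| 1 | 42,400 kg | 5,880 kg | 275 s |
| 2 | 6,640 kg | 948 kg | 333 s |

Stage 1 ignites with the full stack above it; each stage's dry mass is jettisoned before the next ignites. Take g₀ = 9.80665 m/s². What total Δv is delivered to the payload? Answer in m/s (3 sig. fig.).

Δv ≈ 8320 m/s

Ignition mass of stage 1 = 42,400+5,880 + 6,640+948 + 1,160 = 57,028 kg.
Stage 1: m₀ = 57,028 kg, m_f = 57,028 − 42,400 = 14,628 kg; Δv = 275×9.80665×ln(3.899) = 2696.8×1.3606 ≈ 3669 m/s.
Stage 2: m₀ = 8,748 kg, m_f = 8,748 − 6,640 = 2,108 kg; Δv = 333×9.80665×ln(4.15) = 3265.6×1.4231 ≈ 4647 m/s.
Total Δv = 3669 + 4647 = 8316 m/s.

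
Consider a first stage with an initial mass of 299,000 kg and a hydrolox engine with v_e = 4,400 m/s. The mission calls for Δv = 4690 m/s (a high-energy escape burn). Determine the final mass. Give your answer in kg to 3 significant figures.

final mass ≈ 103000 kg

Rocket equation: m₀/m_f = exp(Δv / v_e) = exp(4690 / 4400.0) = exp(1.0659) = 2.9035.
m_f = m₀ / 2.9035 = 299,000 / 2.9035 = 102,979 kg.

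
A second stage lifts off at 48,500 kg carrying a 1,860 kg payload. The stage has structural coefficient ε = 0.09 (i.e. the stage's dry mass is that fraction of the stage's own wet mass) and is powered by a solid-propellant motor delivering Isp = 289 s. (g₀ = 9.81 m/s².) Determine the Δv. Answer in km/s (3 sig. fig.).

Δv ≈ 5.90 km/s

Stage wet mass = m₀ − payload = 48,500 − 1,860 = 46,640 kg.
Stage dry mass = ε × stage wet mass = 0.09 × 46,640 = 4,197.6 kg.
Burnout mass m_f = stage dry + payload = 4,197.6 + 1,860 = 6,057.6 kg.
v_e = Isp · g₀ = 289 × 9.81 = 2835.1 m/s.
Δv = v_e · ln(48,500/6,057.6) = 2835.1 × ln(8.006) = 2835.1 × 2.0803 ≈ 5898 m/s.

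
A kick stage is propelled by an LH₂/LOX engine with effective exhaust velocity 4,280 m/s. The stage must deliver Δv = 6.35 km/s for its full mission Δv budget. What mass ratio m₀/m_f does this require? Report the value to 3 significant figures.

m₀/m_f = exp(Δv / v_e) = exp(6350 / 4280.0) = exp(1.4836) = 4.4090.

mass ratio ≈ 4.41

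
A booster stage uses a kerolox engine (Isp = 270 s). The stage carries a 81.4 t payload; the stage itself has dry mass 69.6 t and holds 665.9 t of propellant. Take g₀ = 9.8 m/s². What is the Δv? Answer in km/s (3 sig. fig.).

v_e = Isp · g₀ = 270 × 9.8 = 2646.0 m/s.
m₀ = payload + dry + propellant = 81.4 + 69.6 + 665.9 = 816.9 t.
m_f = payload + dry = 81.4 + 69.6 = 151 t.
By the Tsiolkovsky rocket equation, Δv = v_e · ln(m₀/m_f) = 2646.0 × ln(5.41) = 2646.0 × 1.6882 ≈ 4467.1 m/s.

Δv ≈ 4.47 km/s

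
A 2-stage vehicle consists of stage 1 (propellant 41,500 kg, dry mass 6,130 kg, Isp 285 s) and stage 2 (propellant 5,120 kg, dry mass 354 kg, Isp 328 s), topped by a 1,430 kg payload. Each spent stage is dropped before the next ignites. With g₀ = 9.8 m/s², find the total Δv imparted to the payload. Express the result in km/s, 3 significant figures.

Δv ≈ 8.35 km/s

Ignition mass of stage 1 = 41,500+6,130 + 5,120+354 + 1,430 = 54,534 kg.
Stage 1: m₀ = 54,534 kg, m_f = 54,534 − 41,500 = 13,034 kg; Δv = 285×9.8×ln(4.184) = 2793.0×1.4313 ≈ 3998 m/s.
Stage 2: m₀ = 6,904 kg, m_f = 6,904 − 5,120 = 1,784 kg; Δv = 328×9.8×ln(3.87) = 3214.4×1.3532 ≈ 4350 m/s.
Total Δv = 3998 + 4350 = 8348 m/s.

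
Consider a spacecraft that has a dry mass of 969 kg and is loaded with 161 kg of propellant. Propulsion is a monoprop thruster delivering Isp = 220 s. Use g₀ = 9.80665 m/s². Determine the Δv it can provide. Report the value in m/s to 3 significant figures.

v_e = Isp · g₀ = 220 × 9.80665 = 2157.5 m/s.
m₀ = m_dry + m_prop = 969 + 161 = 1,130 kg.
From the ideal rocket equation, Δv = v_e · ln(m₀/m_f) = 2157.5 × ln(1.166) = 2157.5 × 0.1537 ≈ 331.6 m/s.

Δv ≈ 332 m/s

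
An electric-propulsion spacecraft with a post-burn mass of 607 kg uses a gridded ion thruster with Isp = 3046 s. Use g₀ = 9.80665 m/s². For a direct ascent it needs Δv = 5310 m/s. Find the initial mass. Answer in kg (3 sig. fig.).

v_e = Isp · g₀ = 3046 × 9.80665 = 29871.1 m/s.
Rocket equation: m₀/m_f = exp(Δv / v_e) = exp(5310 / 29871.1) = exp(0.1778) = 1.1945.
m₀ = m_f × 1.1945 = 607 × 1.1945 = 725.062 kg.

initial mass ≈ 725 kg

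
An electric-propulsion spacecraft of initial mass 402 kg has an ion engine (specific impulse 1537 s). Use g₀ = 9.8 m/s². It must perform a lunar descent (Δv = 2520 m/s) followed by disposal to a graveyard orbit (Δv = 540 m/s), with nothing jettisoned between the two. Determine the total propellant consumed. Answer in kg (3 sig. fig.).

v_e = Isp · g₀ = 1537 × 9.8 = 15062.6 m/s.
After the first burn: m = 402 × exp(−2520/15062.6) = 402 × 0.84594 = 340.068 kg.
After the second burn: m = 340.068 × exp(−540/15062.6) = 340.068 × 0.96478 = 328.091 kg.
Total propellant = m₀ − m_final = 402 − 328.091 = 73.909 kg.

total propellant consumed ≈ 73.9 kg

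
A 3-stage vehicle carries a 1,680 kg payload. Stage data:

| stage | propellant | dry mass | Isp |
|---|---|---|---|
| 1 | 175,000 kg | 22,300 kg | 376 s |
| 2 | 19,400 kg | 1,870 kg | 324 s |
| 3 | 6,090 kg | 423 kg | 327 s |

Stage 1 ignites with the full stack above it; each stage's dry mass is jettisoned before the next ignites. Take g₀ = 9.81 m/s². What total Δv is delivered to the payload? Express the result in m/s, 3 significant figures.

Ignition mass of stage 1 = 175,000+22,300 + 19,400+1,870 + 6,090+423 + 1,680 = 226,763 kg.
Stage 1: m₀ = 226,763 kg, m_f = 226,763 − 175,000 = 51,763 kg; Δv = 376×9.81×ln(4.381) = 3688.6×1.4772 ≈ 5449 m/s.
Stage 2: m₀ = 29,463 kg, m_f = 29,463 − 19,400 = 10,063 kg; Δv = 324×9.81×ln(2.928) = 3178.4×1.0743 ≈ 3415 m/s.
Stage 3: m₀ = 8,193 kg, m_f = 8,193 − 6,090 = 2,103 kg; Δv = 327×9.81×ln(3.896) = 3207.9×1.3599 ≈ 4362 m/s.
Total Δv = 5449 + 3415 + 4362 = 13226 m/s.

Δv ≈ 13200 m/s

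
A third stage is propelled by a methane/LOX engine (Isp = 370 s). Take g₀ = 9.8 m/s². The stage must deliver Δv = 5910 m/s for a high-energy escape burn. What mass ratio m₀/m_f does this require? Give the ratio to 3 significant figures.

mass ratio ≈ 5.10

v_e = Isp · g₀ = 370 × 9.8 = 3626.0 m/s.
Rocket equation: m₀/m_f = exp(Δv / v_e) = exp(5910 / 3626.0) = exp(1.6299) = 5.1033.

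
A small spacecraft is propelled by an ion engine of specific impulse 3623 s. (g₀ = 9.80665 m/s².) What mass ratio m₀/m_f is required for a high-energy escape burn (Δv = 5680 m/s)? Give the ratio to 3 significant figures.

mass ratio ≈ 1.17

v_e = Isp · g₀ = 3623 × 9.80665 = 35529.5 m/s.
From the ideal rocket equation, m₀/m_f = exp(Δv / v_e) = exp(5680 / 35529.5) = exp(0.1599) = 1.1734.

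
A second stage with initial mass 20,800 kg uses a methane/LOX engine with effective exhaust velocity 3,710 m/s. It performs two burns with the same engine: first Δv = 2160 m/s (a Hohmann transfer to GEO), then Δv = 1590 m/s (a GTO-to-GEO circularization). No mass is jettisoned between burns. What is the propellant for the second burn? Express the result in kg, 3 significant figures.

propellant for the second burn ≈ 4050 kg

After the first burn: m = 20800 × exp(−2160/3710.0) = 20800 × 0.55866 = 11,620.1 kg.
After the second burn: m = 11,620.1 × exp(−1590/3710.0) = 11,620.1 × 0.65144 = 7,569.8 kg.
Second-burn propellant = 11,620.1 − 7,569.8 = 4,050.3 kg.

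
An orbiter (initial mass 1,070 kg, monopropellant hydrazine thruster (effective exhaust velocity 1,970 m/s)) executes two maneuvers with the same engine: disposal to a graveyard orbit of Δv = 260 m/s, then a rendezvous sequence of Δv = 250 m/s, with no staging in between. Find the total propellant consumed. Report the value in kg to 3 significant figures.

total propellant consumed ≈ 244 kg

After the first burn: m = 1070 × exp(−260/1970.0) = 1070 × 0.87636 = 937.705 kg.
After the second burn: m = 937.705 × exp(−250/1970.0) = 937.705 × 0.88082 = 825.949 kg.
Total propellant = m₀ − m_final = 1070 − 825.949 = 244.051 kg.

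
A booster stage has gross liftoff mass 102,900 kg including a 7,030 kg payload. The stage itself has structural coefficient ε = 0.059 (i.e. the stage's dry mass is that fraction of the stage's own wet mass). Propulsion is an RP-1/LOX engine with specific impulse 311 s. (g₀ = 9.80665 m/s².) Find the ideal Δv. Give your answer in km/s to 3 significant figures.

Δv ≈ 6.38 km/s

Stage wet mass = m₀ − payload = 102,900 − 7,030 = 95,870 kg.
Stage dry mass = ε × stage wet mass = 0.059 × 95,870 = 5,656.33 kg.
Burnout mass m_f = stage dry + payload = 5,656.33 + 7,030 = 12,686.33 kg.
v_e = Isp · g₀ = 311 × 9.80665 = 3049.9 m/s.
Δv = v_e · ln(102,900/12,686.33) = 3049.9 × ln(8.111) = 3049.9 × 2.0932 ≈ 6384 m/s.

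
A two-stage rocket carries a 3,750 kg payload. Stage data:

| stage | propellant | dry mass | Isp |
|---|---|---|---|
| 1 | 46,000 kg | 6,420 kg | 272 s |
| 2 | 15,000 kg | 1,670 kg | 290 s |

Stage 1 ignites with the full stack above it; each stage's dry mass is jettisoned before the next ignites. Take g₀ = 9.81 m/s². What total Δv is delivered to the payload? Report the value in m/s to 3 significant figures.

Ignition mass of stage 1 = 46,000+6,420 + 15,000+1,670 + 3,750 = 72,840 kg.
Stage 1: m₀ = 72,840 kg, m_f = 72,840 − 46,000 = 26,840 kg; Δv = 272×9.81×ln(2.714) = 2668.3×0.9984 ≈ 2664 m/s.
Stage 2: m₀ = 20,420 kg, m_f = 20,420 − 15,000 = 5,420 kg; Δv = 290×9.81×ln(3.768) = 2844.9×1.3264 ≈ 3774 m/s.
Total Δv = 2664 + 3774 = 6438 m/s.

Δv ≈ 6440 m/s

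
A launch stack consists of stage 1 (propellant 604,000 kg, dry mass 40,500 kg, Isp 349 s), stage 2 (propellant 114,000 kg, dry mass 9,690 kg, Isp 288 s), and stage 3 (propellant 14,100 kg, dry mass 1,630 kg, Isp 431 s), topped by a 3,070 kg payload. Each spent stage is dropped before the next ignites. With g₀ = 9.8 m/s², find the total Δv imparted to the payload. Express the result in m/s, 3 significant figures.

Δv ≈ 15400 m/s

Ignition mass of stage 1 = 604,000+40,500 + 114,000+9,690 + 14,100+1,630 + 3,070 = 786,990 kg.
Stage 1: m₀ = 786,990 kg, m_f = 786,990 − 604,000 = 182,990 kg; Δv = 349×9.8×ln(4.301) = 3420.2×1.4588 ≈ 4989 m/s.
Stage 2: m₀ = 142,490 kg, m_f = 142,490 − 114,000 = 28,490 kg; Δv = 288×9.8×ln(5.001) = 2822.4×1.6097 ≈ 4543 m/s.
Stage 3: m₀ = 18,800 kg, m_f = 18,800 − 14,100 = 4,700 kg; Δv = 431×9.8×ln(4) = 4223.8×1.3863 ≈ 5855 m/s.
Total Δv = 4989 + 4543 + 5855 = 15387 m/s.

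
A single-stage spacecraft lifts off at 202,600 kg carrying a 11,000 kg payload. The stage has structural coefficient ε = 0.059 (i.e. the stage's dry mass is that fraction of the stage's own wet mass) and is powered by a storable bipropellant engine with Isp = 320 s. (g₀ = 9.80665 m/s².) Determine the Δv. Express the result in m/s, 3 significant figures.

Stage wet mass = m₀ − payload = 202,600 − 11,000 = 191,600 kg.
Stage dry mass = ε × stage wet mass = 0.059 × 191,600 = 11,304.4 kg.
Burnout mass m_f = stage dry + payload = 11,304.4 + 11,000 = 22,304.4 kg.
v_e = Isp · g₀ = 320 × 9.80665 = 3138.1 m/s.
By the Tsiolkovsky rocket equation, Δv = v_e · ln(202,600/22,304.4) = 3138.1 × ln(9.083) = 3138.1 × 2.2064 ≈ 6924 m/s.

Δv ≈ 6920 m/s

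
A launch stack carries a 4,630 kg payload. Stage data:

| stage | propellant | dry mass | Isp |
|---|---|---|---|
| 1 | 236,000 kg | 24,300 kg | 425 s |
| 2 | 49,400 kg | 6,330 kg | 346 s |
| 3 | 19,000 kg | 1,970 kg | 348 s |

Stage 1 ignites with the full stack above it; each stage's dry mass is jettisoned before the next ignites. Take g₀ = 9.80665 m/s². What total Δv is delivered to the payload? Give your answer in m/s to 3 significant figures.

Δv ≈ 12700 m/s

Ignition mass of stage 1 = 236,000+24,300 + 49,400+6,330 + 19,000+1,970 + 4,630 = 341,630 kg.
Stage 1: m₀ = 341,630 kg, m_f = 341,630 − 236,000 = 105,630 kg; Δv = 425×9.80665×ln(3.234) = 4167.8×1.1738 ≈ 4892 m/s.
Stage 2: m₀ = 81,330 kg, m_f = 81,330 − 49,400 = 31,930 kg; Δv = 346×9.80665×ln(2.547) = 3393.1×0.9350 ≈ 3172 m/s.
Stage 3: m₀ = 25,600 kg, m_f = 25,600 − 19,000 = 6,600 kg; Δv = 348×9.80665×ln(3.879) = 3412.7×1.3555 ≈ 4626 m/s.
Total Δv = 4892 + 3172 + 4626 = 12690 m/s.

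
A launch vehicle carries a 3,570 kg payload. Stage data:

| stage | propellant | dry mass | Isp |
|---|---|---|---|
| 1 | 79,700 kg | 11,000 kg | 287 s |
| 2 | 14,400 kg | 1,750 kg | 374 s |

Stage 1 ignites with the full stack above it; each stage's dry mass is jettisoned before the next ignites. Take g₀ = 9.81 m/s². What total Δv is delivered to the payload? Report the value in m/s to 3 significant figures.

Δv ≈ 8410 m/s

Ignition mass of stage 1 = 79,700+11,000 + 14,400+1,750 + 3,570 = 110,420 kg.
Stage 1: m₀ = 110,420 kg, m_f = 110,420 − 79,700 = 30,720 kg; Δv = 287×9.81×ln(3.594) = 2815.5×1.2794 ≈ 3602 m/s.
Stage 2: m₀ = 19,720 kg, m_f = 19,720 − 14,400 = 5,320 kg; Δv = 374×9.81×ln(3.707) = 3668.9×1.3102 ≈ 4807 m/s.
Total Δv = 3602 + 4807 = 8409 m/s.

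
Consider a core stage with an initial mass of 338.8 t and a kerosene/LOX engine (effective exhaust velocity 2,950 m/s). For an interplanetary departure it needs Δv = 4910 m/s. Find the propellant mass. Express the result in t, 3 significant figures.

m₀/m_f = exp(Δv / v_e) = exp(4910 / 2950.0) = exp(1.6644) = 5.2825.
m_f = 338.8 / 5.2825 = 64.1363 t, so propellant = m₀ − m_f = 338.8 − 64.1363 = 274.6637 t.

propellant mass ≈ 275 t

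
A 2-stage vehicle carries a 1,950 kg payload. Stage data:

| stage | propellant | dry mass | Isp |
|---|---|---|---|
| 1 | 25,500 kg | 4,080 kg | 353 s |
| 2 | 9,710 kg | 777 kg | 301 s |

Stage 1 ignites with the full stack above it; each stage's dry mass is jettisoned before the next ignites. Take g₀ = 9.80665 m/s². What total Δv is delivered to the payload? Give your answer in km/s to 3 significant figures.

Δv ≈ 7.71 km/s

Ignition mass of stage 1 = 25,500+4,080 + 9,710+777 + 1,950 = 42,017 kg.
Stage 1: m₀ = 42,017 kg, m_f = 42,017 − 25,500 = 16,517 kg; Δv = 353×9.80665×ln(2.544) = 3461.7×0.9337 ≈ 3232 m/s.
Stage 2: m₀ = 12,437 kg, m_f = 12,437 − 9,710 = 2,727 kg; Δv = 301×9.80665×ln(4.561) = 2951.8×1.5175 ≈ 4479 m/s.
Total Δv = 3232 + 4479 = 7711 m/s.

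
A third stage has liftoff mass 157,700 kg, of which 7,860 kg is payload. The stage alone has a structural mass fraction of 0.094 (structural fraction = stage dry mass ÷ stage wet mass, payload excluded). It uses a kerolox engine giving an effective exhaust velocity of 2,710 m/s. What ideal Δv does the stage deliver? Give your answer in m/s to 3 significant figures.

Δv ≈ 5340 m/s

Stage wet mass = m₀ − payload = 157,700 − 7,860 = 149,840 kg.
Stage dry mass = ε × stage wet mass = 0.094 × 149,840 = 14,085 kg.
Burnout mass m_f = stage dry + payload = 14,085 + 7,860 = 21,945 kg.
By the Tsiolkovsky rocket equation, Δv = v_e · ln(157,700/21,945) = 2710.0 × ln(7.186) = 2710.0 × 1.9722 ≈ 5345 m/s.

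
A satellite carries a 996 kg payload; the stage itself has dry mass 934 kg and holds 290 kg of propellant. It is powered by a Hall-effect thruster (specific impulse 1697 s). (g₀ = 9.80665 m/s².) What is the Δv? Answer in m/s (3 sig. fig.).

v_e = Isp · g₀ = 1697 × 9.80665 = 16641.9 m/s.
m₀ = payload + dry + propellant = 996 + 934 + 290 = 2,220 kg.
m_f = payload + dry = 996 + 934 = 1,930 kg.
By the Tsiolkovsky rocket equation, Δv = v_e · ln(m₀/m_f) = 16641.9 × ln(1.15) = 16641.9 × 0.1400 ≈ 2329.7 m/s.

Δv ≈ 2330 m/s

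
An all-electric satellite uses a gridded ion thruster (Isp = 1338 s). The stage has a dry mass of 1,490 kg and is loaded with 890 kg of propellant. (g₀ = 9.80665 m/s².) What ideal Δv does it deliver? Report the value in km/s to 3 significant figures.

v_e = Isp · g₀ = 1338 × 9.80665 = 13121.3 m/s.
m₀ = m_dry + m_prop = 1,490 + 890 = 2,380 kg.
Δv = v_e · ln(m₀/m_f) = 13121.3 × ln(1.597) = 13121.3 × 0.4683 ≈ 6145.0 m/s.

Δv ≈ 6.15 km/s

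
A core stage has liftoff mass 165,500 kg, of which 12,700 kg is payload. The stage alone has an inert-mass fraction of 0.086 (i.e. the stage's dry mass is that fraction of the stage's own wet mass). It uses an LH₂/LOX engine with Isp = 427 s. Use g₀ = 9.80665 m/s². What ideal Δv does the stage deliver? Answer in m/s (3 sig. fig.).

Δv ≈ 7780 m/s

Stage wet mass = m₀ − payload = 165,500 − 12,700 = 152,800 kg.
Stage dry mass = ε × stage wet mass = 0.086 × 152,800 = 13,140.8 kg.
Burnout mass m_f = stage dry + payload = 13,140.8 + 12,700 = 25,840.8 kg.
v_e = Isp · g₀ = 427 × 9.80665 = 4187.4 m/s.
Using Δv = v_e ln(m₀/m_f): Δv = v_e · ln(165,500/25,840.8) = 4187.4 × ln(6.405) = 4187.4 × 1.8570 ≈ 7776 m/s.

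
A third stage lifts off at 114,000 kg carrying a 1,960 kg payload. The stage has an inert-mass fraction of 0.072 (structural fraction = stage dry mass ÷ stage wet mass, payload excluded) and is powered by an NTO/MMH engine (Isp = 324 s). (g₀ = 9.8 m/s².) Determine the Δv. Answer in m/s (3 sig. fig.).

Δv ≈ 7720 m/s

Stage wet mass = m₀ − payload = 114,000 − 1,960 = 112,040 kg.
Stage dry mass = ε × stage wet mass = 0.072 × 112,040 = 8,066.88 kg.
Burnout mass m_f = stage dry + payload = 8,066.88 + 1,960 = 10,026.88 kg.
v_e = Isp · g₀ = 324 × 9.8 = 3175.2 m/s.
By the Tsiolkovsky rocket equation, Δv = v_e · ln(114,000/10,026.88) = 3175.2 × ln(11.37) = 3175.2 × 2.4309 ≈ 7719 m/s.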